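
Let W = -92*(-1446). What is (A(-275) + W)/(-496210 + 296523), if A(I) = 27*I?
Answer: -125607/199687 ≈ -0.62902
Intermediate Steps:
W = 133032
(A(-275) + W)/(-496210 + 296523) = (27*(-275) + 133032)/(-496210 + 296523) = (-7425 + 133032)/(-199687) = 125607*(-1/199687) = -125607/199687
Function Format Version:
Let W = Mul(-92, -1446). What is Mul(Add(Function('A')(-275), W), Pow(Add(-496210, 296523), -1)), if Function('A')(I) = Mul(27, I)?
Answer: Rational(-125607, 199687) ≈ -0.62902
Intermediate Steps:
W = 133032
Mul(Add(Function('A')(-275), W), Pow(Add(-496210, 296523), -1)) = Mul(Add(Mul(27, -275), 133032), Pow(Add(-496210, 296523), -1)) = Mul(Add(-7425, 133032), Pow(-199687, -1)) = Mul(125607, Rational(-1, 199687)) = Rational(-125607, 199687)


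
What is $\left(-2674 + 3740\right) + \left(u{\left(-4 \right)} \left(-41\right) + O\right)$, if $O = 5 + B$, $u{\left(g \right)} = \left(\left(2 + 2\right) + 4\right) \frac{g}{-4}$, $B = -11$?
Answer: $732$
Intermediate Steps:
$u{\left(g \right)} = - 2 g$ ($u{\left(g \right)} = \left(4 + 4\right) g \left(- \frac{1}{4}\right) = 8 \left(- \frac{g}{4}\right) = - 2 g$)
$O = -6$ ($O = 5 - 11 = -6$)
$\left(-2674 + 3740\right) + \left(u{\left(-4 \right)} \left(-41\right) + O\right) = \left(-2674 + 3740\right) + \left(\left(-2\right) \left(-4\right) \left(-41\right) - 6\right) = 1066 + \left(8 \left(-41\right) - 6\right) = 1066 - 334 = 732$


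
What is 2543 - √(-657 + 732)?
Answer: 2543 - 5*√3 ≈ 2534.3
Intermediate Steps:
2543 - √(-657 + 732) = 2543 - √75 = 2543 - 5*√3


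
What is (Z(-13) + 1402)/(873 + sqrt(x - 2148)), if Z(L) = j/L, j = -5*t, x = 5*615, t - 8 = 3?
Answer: 1773257/1099514 - 18281*sqrt(103)/3298542 ≈ 1.5565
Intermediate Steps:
t = 11 (t = 8 + 3 = 11)
x = 3075
j = -55 (j = -5*11 = -55)
Z(L) = -55/L
(Z(-13) + 1402)/(873 + sqrt(x - 2148)) = (-55/(-13) + 1402)/(873 + sqrt(3075 - 2148)) = (-55*(-1/13) + 1402)/(873 + sqrt(927)) = (55/13 + 1402)/(873 + 3*sqrt(103)) = 18281/(13*(873 + 3*sqrt(103)))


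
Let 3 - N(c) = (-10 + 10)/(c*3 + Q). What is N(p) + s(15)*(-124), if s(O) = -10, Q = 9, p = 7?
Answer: 1243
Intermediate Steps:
N(c) = 3 (N(c) = 3 - (-10 + 10)/(c*3 + 9) = 3 - 0/(3*c + 9) = 3 - 0/(9 + 3*c) = 3 - 1*0 = 3 + 0 = 3)
N(p) + s(15)*(-124) = 3 - 10*(-124) = 3 + 1240 = 1243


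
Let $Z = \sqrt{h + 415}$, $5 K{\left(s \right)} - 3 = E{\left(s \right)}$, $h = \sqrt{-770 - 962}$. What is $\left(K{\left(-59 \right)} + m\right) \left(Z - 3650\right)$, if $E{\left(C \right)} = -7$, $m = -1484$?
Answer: $5419520 - \frac{7424 \sqrt{415 + 2 i \sqrt{433}}}{5} \approx 5.3892 \cdot 10^{6} - 1514.8 i$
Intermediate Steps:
$h = 2 i \sqrt{433}$ ($h = \sqrt{-1732} = 2 i \sqrt{433} \approx 41.617 i$)
$K{\left(s \right)} = - \frac{4}{5}$ ($K{\left(s \right)} = \frac{3}{5} + \frac{1}{5} \left(-7\right) = \frac{3}{5} - \frac{7}{5} = - \frac{4}{5}$)
$Z = \sqrt{415 + 2 i \sqrt{433}}$ ($Z = \sqrt{2 i \sqrt{433} + 415} = \sqrt{415 + 2 i \sqrt{433}} \approx 20.397 + 1.0202 i$)
$\left(K{\left(-59 \right)} + m\right) \left(Z - 3650\right) = \left(- \frac{4}{5} - 1484\right) \left(\sqrt{415 + 2 i \sqrt{433}} - 3650\right) = - \frac{7424 \left(-3650 + \sqrt{415 + 2 i \sqrt{433}}\right)}{5} = 5419520 - \frac{7424 \sqrt{415 + 2 i \sqrt{433}}}{5}$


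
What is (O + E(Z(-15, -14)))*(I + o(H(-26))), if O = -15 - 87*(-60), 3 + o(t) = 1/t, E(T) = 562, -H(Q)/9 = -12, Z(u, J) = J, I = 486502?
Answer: 303009096931/108 ≈ 2.8056e+9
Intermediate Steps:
H(Q) = 108 (H(Q) = -9*(-12) = 108)
o(t) = -3 + 1/t
O = 5205 (O = -15 + 5220 = 5205)
(O + E(Z(-15, -14)))*(I + o(H(-26))) = (5205 + 562)*(486502 + (-3 + 1/108)) = 5767*(486502 + (-3 + 1/108)) = 5767*(486502 - 323/108) = 5767*(52541893/108) = 303009096931/108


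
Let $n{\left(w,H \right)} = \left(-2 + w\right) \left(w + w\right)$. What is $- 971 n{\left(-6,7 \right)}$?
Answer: $-93216$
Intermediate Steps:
$n{\left(w,H \right)} = 2 w \left(-2 + w\right)$ ($n{\left(w,H \right)} = \left(-2 + w\right) 2 w = 2 w \left(-2 + w\right)$)
$- 971 n{\left(-6,7 \right)} = - 971 \cdot 2 \left(-6\right) \left(-2 - 6\right) = - 971 \cdot 2 \left(-6\right) \left(-8\right) = \left(-971\right) 96 = -93216$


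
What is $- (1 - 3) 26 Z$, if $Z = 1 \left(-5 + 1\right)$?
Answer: $-208$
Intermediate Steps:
$Z = -4$ ($Z = 1 \left(-4\right) = -4$)
$- (1 - 3) 26 Z = - (1 - 3) 26 \left(-4\right) = \left(-1\right) \left(-2\right) 26 \left(-4\right) = 2 \cdot 26 \left(-4\right) = 52 \left(-4\right) = -208$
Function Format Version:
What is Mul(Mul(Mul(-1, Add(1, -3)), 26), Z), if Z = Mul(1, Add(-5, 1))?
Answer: -208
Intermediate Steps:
Z = -4 (Z = Mul(1, -4) = -4)
Mul(Mul(Mul(-1, Add(1, -3)), 26), Z) = Mul(Mul(Mul(-1, Add(1, -3)), 26), -4) = Mul(Mul(Mul(-1, -2), 26), -4) = Mul(Mul(2, 26), -4) = Mul(52, -4) = -208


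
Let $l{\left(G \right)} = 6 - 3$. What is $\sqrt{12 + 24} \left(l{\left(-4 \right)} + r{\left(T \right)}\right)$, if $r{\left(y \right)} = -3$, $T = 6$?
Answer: $0$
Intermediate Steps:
$l{\left(G \right)} = 3$
$\sqrt{12 + 24} \left(l{\left(-4 \right)} + r{\left(T \right)}\right) = \sqrt{12 + 24} \left(3 - 3\right) = \sqrt{36} \cdot 0 = 6 \cdot 0 = 0$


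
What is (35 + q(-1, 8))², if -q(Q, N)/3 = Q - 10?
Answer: 4624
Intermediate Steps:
q(Q, N) = 30 - 3*Q (q(Q, N) = -3*(Q - 10) = -3*(-10 + Q) = 30 - 3*Q)
(35 + q(-1, 8))² = (35 + (30 - 3*(-1)))² = (35 + (30 + 3))² = (35 + 33)² = 68² = 4624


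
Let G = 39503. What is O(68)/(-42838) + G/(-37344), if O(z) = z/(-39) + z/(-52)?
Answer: -3666250395/3466108256 ≈ -1.0577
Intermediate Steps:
O(z) = -7*z/156 (O(z) = z*(-1/39) + z*(-1/52) = -z/39 - z/52 = -7*z/156)
O(68)/(-42838) + G/(-37344) = -7/156*68/(-42838) + 39503/(-37344) = -119/39*(-1/42838) + 39503*(-1/37344) = 119/1670682 - 39503/37344 = -3666250395/3466108256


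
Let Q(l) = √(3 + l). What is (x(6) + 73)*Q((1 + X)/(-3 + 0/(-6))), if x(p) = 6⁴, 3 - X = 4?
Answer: 1369*√3 ≈ 2371.2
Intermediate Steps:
X = -1 (X = 3 - 1*4 = 3 - 4 = -1)
x(p) = 1296
(x(6) + 73)*Q((1 + X)/(-3 + 0/(-6))) = (1296 + 73)*√(3 + (1 - 1)/(-3 + 0/(-6))) = 1369*√(3 + 0/(-3 + 0*(-⅙))) = 1369*√(3 + 0/(-3 + 0)) = 1369*√(3 + 0/(-3)) = 1369*√(3 + 0*(-⅓)) = 1369*√(3 + 0) = 1369*√3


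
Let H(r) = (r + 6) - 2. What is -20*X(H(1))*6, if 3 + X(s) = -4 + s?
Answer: 240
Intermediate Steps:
H(r) = 4 + r (H(r) = (6 + r) - 2 = 4 + r)
X(s) = -7 + s (X(s) = -3 + (-4 + s) = -7 + s)
-20*X(H(1))*6 = -20*(-7 + (4 + 1))*6 = -20*(-7 + 5)*6 = -20*(-2)*6 = 40*6 = 240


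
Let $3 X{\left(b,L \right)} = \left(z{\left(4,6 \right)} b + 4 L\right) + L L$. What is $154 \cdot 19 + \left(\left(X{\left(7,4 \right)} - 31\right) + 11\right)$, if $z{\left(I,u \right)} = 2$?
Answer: $\frac{8764}{3} \approx 2921.3$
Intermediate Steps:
$X{\left(b,L \right)} = \frac{L^{2}}{3} + \frac{2 b}{3} + \frac{4 L}{3}$ ($X{\left(b,L \right)} = \frac{\left(2 b + 4 L\right) + L L}{3} = \frac{\left(2 b + 4 L\right) + L^{2}}{3} = \frac{L^{2} + 2 b + 4 L}{3} = \frac{L^{2}}{3} + \frac{2 b}{3} + \frac{4 L}{3}$)
$154 \cdot 19 + \left(\left(X{\left(7,4 \right)} - 31\right) + 11\right) = 154 \cdot 19 + \left(\left(\left(\frac{4^{2}}{3} + \frac{2}{3} \cdot 7 + \frac{4}{3} \cdot 4\right) - 31\right) + 11\right) = 2926 + \left(\left(\left(\frac{1}{3} \cdot 16 + \frac{14}{3} + \frac{16}{3}\right) - 31\right) + 11\right) = 2926 + \left(\left(\left(\frac{16}{3} + \frac{14}{3} + \frac{16}{3}\right) - 31\right) + 11\right) = 2926 + \left(\left(\frac{46}{3} - 31\right) + 11\right) = 2926 + \left(- \frac{47}{3} + 11\right) = 2926 - \frac{14}{3} = \frac{8764}{3}$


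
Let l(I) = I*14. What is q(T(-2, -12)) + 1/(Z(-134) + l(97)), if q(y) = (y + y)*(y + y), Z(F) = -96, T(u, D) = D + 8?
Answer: 80769/1262 ≈ 64.001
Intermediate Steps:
T(u, D) = 8 + D
l(I) = 14*I
q(y) = 4*y² (q(y) = (2*y)*(2*y) = 4*y²)
q(T(-2, -12)) + 1/(Z(-134) + l(97)) = 4*(8 - 12)² + 1/(-96 + 14*97) = 4*(-4)² + 1/(-96 + 1358) = 4*16 + 1/1262 = 64 + 1/1262 = 80769/1262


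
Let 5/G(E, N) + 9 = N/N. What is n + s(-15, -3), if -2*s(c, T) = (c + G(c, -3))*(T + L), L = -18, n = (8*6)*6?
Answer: 1983/16 ≈ 123.94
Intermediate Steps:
G(E, N) = -5/8 (G(E, N) = 5/(-9 + N/N) = 5/(-9 + 1) = 5/(-8) = 5*(-1/8) = -5/8)
n = 288 (n = 48*6 = 288)
s(c, T) = -(-18 + T)*(-5/8 + c)/2 (s(c, T) = -(c - 5/8)*(T - 18)/2 = -(-5/8 + c)*(-18 + T)/2 = -(-18 + T)*(-5/8 + c)/2)
n + s(-15, -3) = 288 + (-45/8 + 9*(-15) + (5/16)*(-3) - 1/2*(-3)*(-15)) = 288 + (-45/8 - 135 - 15/16 - 45/2) = 288 - 2625/16 = 1983/16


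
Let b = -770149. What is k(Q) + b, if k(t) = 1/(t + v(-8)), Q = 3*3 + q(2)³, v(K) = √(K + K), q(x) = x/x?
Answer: -44668637/58 - I/29 ≈ -7.7015e+5 - 0.034483*I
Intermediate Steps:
q(x) = 1
v(K) = √2*√K (v(K) = √(2*K) = √2*√K)
Q = 10 (Q = 3*3 + 1³ = 9 + 1 = 10)
k(t) = 1/(t + 4*I) (k(t) = 1/(t + √2*√(-8)) = 1/(t + √2*(2*I*√2)) = 1/(t + 4*I))
k(Q) + b = 1/(10 + 4*I) - 770149 = (10 - 4*I)/116 - 770149 = -770149 + (10 - 4*I)/116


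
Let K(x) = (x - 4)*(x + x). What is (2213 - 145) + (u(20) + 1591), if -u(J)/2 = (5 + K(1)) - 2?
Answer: 3665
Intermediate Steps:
K(x) = 2*x*(-4 + x) (K(x) = (-4 + x)*(2*x) = 2*x*(-4 + x))
u(J) = 6 (u(J) = -2*((5 + 2*1*(-4 + 1)) - 2) = -2*((5 + 2*1*(-3)) - 2) = -2*((5 - 6) - 2) = -2*(-1 - 2) = -2*(-3) = 6)
(2213 - 145) + (u(20) + 1591) = (2213 - 145) + (6 + 1591) = 2068 + 1597 = 3665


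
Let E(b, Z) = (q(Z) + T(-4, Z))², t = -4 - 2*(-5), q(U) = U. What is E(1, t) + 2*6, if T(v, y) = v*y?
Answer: 336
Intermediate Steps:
t = 6 (t = -4 + 10 = 6)
E(b, Z) = 9*Z² (E(b, Z) = (Z - 4*Z)² = (-3*Z)² = 9*Z²)
E(1, t) + 2*6 = 9*6² + 2*6 = 9*36 + 12 = 324 + 12 = 336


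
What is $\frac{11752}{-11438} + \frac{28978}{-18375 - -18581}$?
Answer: $\frac{82257363}{589057} \approx 139.64$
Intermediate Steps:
$\frac{11752}{-11438} + \frac{28978}{-18375 - -18581} = 11752 \left(- \frac{1}{11438}\right) + \frac{28978}{-18375 + 18581} = - \frac{5876}{5719} + \frac{28978}{206} = - \frac{5876}{5719} + 28978 \cdot \frac{1}{206} = - \frac{5876}{5719} + \frac{14489}{103} = \frac{82257363}{589057}$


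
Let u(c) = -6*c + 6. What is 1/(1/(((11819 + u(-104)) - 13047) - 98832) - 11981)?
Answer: -99430/1191270831 ≈ -8.3465e-5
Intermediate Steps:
u(c) = 6 - 6*c
1/(1/(((11819 + u(-104)) - 13047) - 98832) - 11981) = 1/(1/(((11819 + (6 - 6*(-104))) - 13047) - 98832) - 11981) = 1/(1/(((11819 + (6 + 624)) - 13047) - 98832) - 11981) = 1/(1/(((11819 + 630) - 13047) - 98832) - 11981) = 1/(1/((12449 - 13047) - 98832) - 11981) = 1/(1/(-598 - 98832) - 11981) = 1/(1/(-99430) - 11981) = 1/(-1/99430 - 11981) = 1/(-1191270831/99430) = -99430/1191270831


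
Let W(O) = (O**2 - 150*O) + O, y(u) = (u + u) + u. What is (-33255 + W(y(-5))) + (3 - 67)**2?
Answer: -26699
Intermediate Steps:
y(u) = 3*u (y(u) = 2*u + u = 3*u)
W(O) = O**2 - 149*O
(-33255 + W(y(-5))) + (3 - 67)**2 = (-33255 + (3*(-5))*(-149 + 3*(-5))) + (3 - 67)**2 = (-33255 - 15*(-149 - 15)) + (-64)**2 = (-33255 - 15*(-164)) + 4096 = (-33255 + 2460) + 4096 = -30795 + 4096 = -26699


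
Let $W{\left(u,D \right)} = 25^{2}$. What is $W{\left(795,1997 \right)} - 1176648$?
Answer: $-1176023$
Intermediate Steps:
$W{\left(u,D \right)} = 625$
$W{\left(795,1997 \right)} - 1176648 = 625 - 1176648 = -1176023$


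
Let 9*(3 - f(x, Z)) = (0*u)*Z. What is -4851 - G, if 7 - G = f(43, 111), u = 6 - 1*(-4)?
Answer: -4855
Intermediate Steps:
u = 10 (u = 6 + 4 = 10)
f(x, Z) = 3 (f(x, Z) = 3 - 0*10*Z/9 = 3 - 0*Z = 3 - 1/9*0 = 3 + 0 = 3)
G = 4 (G = 7 - 1*3 = 7 - 3 = 4)
-4851 - G = -4851 - 1*4 = -4851 - 4 = -4855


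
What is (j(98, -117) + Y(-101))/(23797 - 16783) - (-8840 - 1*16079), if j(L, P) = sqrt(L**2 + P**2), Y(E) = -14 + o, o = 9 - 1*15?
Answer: 87390923/3507 + sqrt(23293)/7014 ≈ 24919.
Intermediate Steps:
o = -6 (o = 9 - 15 = -6)
Y(E) = -20 (Y(E) = -14 - 6 = -20)
(j(98, -117) + Y(-101))/(23797 - 16783) - (-8840 - 1*16079) = (sqrt(98**2 + (-117)**2) - 20)/(23797 - 16783) - (-8840 - 1*16079) = (sqrt(9604 + 13689) - 20)/7014 - (-8840 - 16079) = (sqrt(23293) - 20)*(1/7014) - 1*(-24919) = (-20 + sqrt(23293))*(1/7014) + 24919 = (-10/3507 + sqrt(23293)/7014) + 24919 = 87390923/3507 + sqrt(23293)/7014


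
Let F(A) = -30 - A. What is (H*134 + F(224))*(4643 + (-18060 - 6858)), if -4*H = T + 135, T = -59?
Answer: 56770000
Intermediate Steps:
H = -19 (H = -(-59 + 135)/4 = -1/4*76 = -19)
(H*134 + F(224))*(4643 + (-18060 - 6858)) = (-19*134 + (-30 - 1*224))*(4643 + (-18060 - 6858)) = (-2546 + (-30 - 224))*(4643 - 24918) = (-2546 - 254)*(-20275) = -2800*(-20275) = 56770000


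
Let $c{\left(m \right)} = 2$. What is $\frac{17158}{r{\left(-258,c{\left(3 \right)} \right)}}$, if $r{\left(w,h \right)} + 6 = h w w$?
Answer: $\frac{8579}{66561} \approx 0.12889$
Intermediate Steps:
$r{\left(w,h \right)} = -6 + h w^{2}$ ($r{\left(w,h \right)} = -6 + h w w = -6 + h w^{2}$)
$\frac{17158}{r{\left(-258,c{\left(3 \right)} \right)}} = \frac{17158}{-6 + 2 \left(-258\right)^{2}} = \frac{17158}{-6 + 2 \cdot 66564} = \frac{17158}{-6 + 133128} = \frac{17158}{133122} = 17158 \cdot \frac{1}{133122} = \frac{8579}{66561}$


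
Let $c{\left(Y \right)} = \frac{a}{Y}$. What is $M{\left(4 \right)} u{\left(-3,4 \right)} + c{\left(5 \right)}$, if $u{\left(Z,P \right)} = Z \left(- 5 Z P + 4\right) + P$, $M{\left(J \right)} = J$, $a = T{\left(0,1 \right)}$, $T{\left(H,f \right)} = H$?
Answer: $-752$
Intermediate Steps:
$a = 0$
$c{\left(Y \right)} = 0$ ($c{\left(Y \right)} = \frac{0}{Y} = 0$)
$u{\left(Z,P \right)} = P + Z \left(4 - 5 P Z\right)$ ($u{\left(Z,P \right)} = Z \left(- 5 P Z + 4\right) + P = Z \left(4 - 5 P Z\right) + P = P + Z \left(4 - 5 P Z\right)$)
$M{\left(4 \right)} u{\left(-3,4 \right)} + c{\left(5 \right)} = 4 \left(4 + 4 \left(-3\right) - 20 \left(-3\right)^{2}\right) + 0 = 4 \left(4 - 12 - 20 \cdot 9\right) + 0 = 4 \left(4 - 12 - 180\right) + 0 = 4 \left(-188\right) + 0 = -752 + 0 = -752$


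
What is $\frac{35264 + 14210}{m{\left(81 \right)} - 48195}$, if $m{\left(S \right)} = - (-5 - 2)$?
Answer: $- \frac{24737}{24094} \approx -1.0267$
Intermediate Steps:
$m{\left(S \right)} = 7$ ($m{\left(S \right)} = \left(-1\right) \left(-7\right) = 7$)
$\frac{35264 + 14210}{m{\left(81 \right)} - 48195} = \frac{35264 + 14210}{7 - 48195} = \frac{49474}{-48188} = 49474 \left(- \frac{1}{48188}\right) = - \frac{24737}{24094}$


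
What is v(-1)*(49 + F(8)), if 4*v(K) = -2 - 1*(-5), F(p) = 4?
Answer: 159/4 ≈ 39.750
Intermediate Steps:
v(K) = 3/4 (v(K) = (-2 - 1*(-5))/4 = (-2 + 5)/4 = (1/4)*3 = 3/4)
v(-1)*(49 + F(8)) = 3*(49 + 4)/4 = (3/4)*53 = 159/4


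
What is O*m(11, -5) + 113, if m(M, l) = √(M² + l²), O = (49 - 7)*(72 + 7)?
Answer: 113 + 3318*√146 ≈ 40205.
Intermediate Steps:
O = 3318 (O = 42*79 = 3318)
O*m(11, -5) + 113 = 3318*√(11² + (-5)²) + 113 = 3318*√(121 + 25) + 113 = 3318*√146 + 113 = 113 + 3318*√146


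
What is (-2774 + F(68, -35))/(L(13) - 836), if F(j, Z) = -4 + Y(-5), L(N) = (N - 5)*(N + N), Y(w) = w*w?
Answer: 2753/628 ≈ 4.3838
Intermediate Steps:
Y(w) = w²
L(N) = 2*N*(-5 + N) (L(N) = (-5 + N)*(2*N) = 2*N*(-5 + N))
F(j, Z) = 21 (F(j, Z) = -4 + (-5)² = -4 + 25 = 21)
(-2774 + F(68, -35))/(L(13) - 836) = (-2774 + 21)/(2*13*(-5 + 13) - 836) = -2753/(2*13*8 - 836) = -2753/(208 - 836) = -2753/(-628) = -2753*(-1/628) = 2753/628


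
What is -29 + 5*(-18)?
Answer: -119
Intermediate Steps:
-29 + 5*(-18) = -29 - 90 = -119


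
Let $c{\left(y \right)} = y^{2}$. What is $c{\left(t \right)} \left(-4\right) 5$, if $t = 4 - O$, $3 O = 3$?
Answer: $-180$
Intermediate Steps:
$O = 1$ ($O = \frac{1}{3} \cdot 3 = 1$)
$t = 3$ ($t = 4 - 1 = 3$)
$c{\left(t \right)} \left(-4\right) 5 = 3^{2} \left(-4\right) 5 = 9 \left(-4\right) 5 = \left(-36\right) 5 = -180$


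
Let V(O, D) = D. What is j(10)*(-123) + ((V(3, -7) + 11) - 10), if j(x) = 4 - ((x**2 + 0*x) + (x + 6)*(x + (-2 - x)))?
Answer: 7866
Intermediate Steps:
j(x) = 16 - x**2 + 2*x (j(x) = 4 - ((x**2 + 0) + (6 + x)*(-2)) = 4 - (x**2 + (-12 - 2*x)) = 4 - (-12 + x**2 - 2*x) = 4 + (12 - x**2 + 2*x) = 16 - x**2 + 2*x)
j(10)*(-123) + ((V(3, -7) + 11) - 10) = (16 - 1*10**2 + 2*10)*(-123) + ((-7 + 11) - 10) = (16 - 1*100 + 20)*(-123) + (4 - 10) = (16 - 100 + 20)*(-123) - 6 = -64*(-123) - 6 = 7872 - 6 = 7866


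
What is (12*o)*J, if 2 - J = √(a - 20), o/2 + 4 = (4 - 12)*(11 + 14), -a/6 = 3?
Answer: -9792 + 4896*I*√38 ≈ -9792.0 + 30181.0*I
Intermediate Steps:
a = -18 (a = -6*3 = -18)
o = -408 (o = -8 + 2*((4 - 12)*(11 + 14)) = -8 + 2*(-8*25) = -8 + 2*(-200) = -8 - 400 = -408)
J = 2 - I*√38 (J = 2 - √(-18 - 20) = 2 - √(-38) = 2 - I*√38 ≈ 2.0 - 6.1644*I)
(12*o)*J = (12*(-408))*(2 - I*√38) = -4896*(2 - I*√38) = -9792 + 4896*I*√38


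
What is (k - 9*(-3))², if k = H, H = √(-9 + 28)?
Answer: (27 + √19)² ≈ 983.38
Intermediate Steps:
H = √19 ≈ 4.3589
k = √19 ≈ 4.3589
(k - 9*(-3))² = (√19 - 9*(-3))² = (√19 + 27)² = (27 + √19)²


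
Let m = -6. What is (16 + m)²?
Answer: 100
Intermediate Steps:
(16 + m)² = (16 - 6)² = 10² = 100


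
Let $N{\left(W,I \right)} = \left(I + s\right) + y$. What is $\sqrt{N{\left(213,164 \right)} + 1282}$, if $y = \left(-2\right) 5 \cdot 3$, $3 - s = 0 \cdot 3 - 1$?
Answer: $2 \sqrt{355} \approx 37.683$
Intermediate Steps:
$s = 4$ ($s = 3 - \left(0 \cdot 3 - 1\right) = 3 - \left(0 - 1\right) = 3 - -1 = 3 + 1 = 4$)
$y = -30$ ($y = \left(-10\right) 3 = -30$)
$N{\left(W,I \right)} = -26 + I$ ($N{\left(W,I \right)} = \left(I + 4\right) - 30 = \left(4 + I\right) - 30 = -26 + I$)
$\sqrt{N{\left(213,164 \right)} + 1282} = \sqrt{\left(-26 + 164\right) + 1282} = \sqrt{138 + 1282} = \sqrt{1420} = 2 \sqrt{355}$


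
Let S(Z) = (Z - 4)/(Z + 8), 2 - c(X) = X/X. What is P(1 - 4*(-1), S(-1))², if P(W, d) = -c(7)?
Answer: 1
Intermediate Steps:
c(X) = 1 (c(X) = 2 - X/X = 2 - 1*1 = 2 - 1 = 1)
S(Z) = (-4 + Z)/(8 + Z)
P(W, d) = -1 (P(W, d) = -1*1 = -1)
P(1 - 4*(-1), S(-1))² = (-1)² = 1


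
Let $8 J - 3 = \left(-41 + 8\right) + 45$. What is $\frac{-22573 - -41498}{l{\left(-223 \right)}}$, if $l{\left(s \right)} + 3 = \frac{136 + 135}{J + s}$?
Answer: $- \frac{1339133}{299} \approx -4478.7$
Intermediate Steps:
$J = \frac{15}{8}$ ($J = \frac{3}{8} + \frac{\left(-41 + 8\right) + 45}{8} = \frac{3}{8} + \frac{-33 + 45}{8} = \frac{3}{8} + \frac{1}{8} \cdot 12 = \frac{3}{8} + \frac{3}{2} = \frac{15}{8} \approx 1.875$)
$l{\left(s \right)} = -3 + \frac{271}{\frac{15}{8} + s}$ ($l{\left(s \right)} = -3 + \frac{136 + 135}{\frac{15}{8} + s} = -3 + \frac{271}{\frac{15}{8} + s}$)
$\frac{-22573 - -41498}{l{\left(-223 \right)}} = \frac{-22573 - -41498}{\frac{1}{15 + 8 \left(-223\right)} \left(2123 - -5352\right)} = \frac{-22573 + 41498}{\frac{1}{15 - 1784} \left(2123 + 5352\right)} = \frac{18925}{\frac{1}{-1769} \cdot 7475} = \frac{18925}{\left(- \frac{1}{1769}\right) 7475} = \frac{18925}{- \frac{7475}{1769}} = 18925 \left(- \frac{1769}{7475}\right) = - \frac{1339133}{299}$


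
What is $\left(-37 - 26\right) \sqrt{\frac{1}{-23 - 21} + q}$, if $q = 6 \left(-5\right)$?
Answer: $- \frac{63 i \sqrt{14531}}{22} \approx - 345.2 i$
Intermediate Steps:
$q = -30$
$\left(-37 - 26\right) \sqrt{\frac{1}{-23 - 21} + q} = \left(-37 - 26\right) \sqrt{\frac{1}{-23 - 21} - 30} = - 63 \sqrt{\frac{1}{-44} - 30} = - 63 \sqrt{- \frac{1}{44} - 30} = - 63 \sqrt{- \frac{1321}{44}} = - 63 \frac{i \sqrt{14531}}{22} = - \frac{63 i \sqrt{14531}}{22}$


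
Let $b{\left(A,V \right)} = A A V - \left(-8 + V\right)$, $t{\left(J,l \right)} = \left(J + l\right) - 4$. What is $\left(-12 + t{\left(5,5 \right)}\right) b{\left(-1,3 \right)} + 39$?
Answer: $-9$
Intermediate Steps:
$t{\left(J,l \right)} = -4 + J + l$
$b{\left(A,V \right)} = 8 - V + V A^{2}$ ($b{\left(A,V \right)} = A^{2} V - \left(-8 + V\right) = V A^{2} - \left(-8 + V\right) = 8 - V + V A^{2}$)
$\left(-12 + t{\left(5,5 \right)}\right) b{\left(-1,3 \right)} + 39 = \left(-12 + \left(-4 + 5 + 5\right)\right) \left(8 - 3 + 3 \left(-1\right)^{2}\right) + 39 = \left(-12 + 6\right) \left(8 - 3 + 3 \cdot 1\right) + 39 = - 6 \left(8 - 3 + 3\right) + 39 = \left(-6\right) 8 + 39 = -48 + 39 = -9$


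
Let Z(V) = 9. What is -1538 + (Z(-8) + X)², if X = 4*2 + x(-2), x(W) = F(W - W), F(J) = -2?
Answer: -1313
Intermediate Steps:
x(W) = -2
X = 6 (X = 4*2 - 2 = 8 - 2 = 6)
-1538 + (Z(-8) + X)² = -1538 + (9 + 6)² = -1538 + 15² = -1538 + 225 = -1313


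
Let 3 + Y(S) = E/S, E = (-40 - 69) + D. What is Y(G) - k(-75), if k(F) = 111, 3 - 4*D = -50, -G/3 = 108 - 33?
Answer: -102217/900 ≈ -113.57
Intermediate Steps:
G = -225 (G = -3*(108 - 33) = -3*75 = -225)
D = 53/4 (D = ¾ - ¼*(-50) = ¾ + 25/2 = 53/4 ≈ 13.250)
E = -383/4 (E = (-40 - 69) + 53/4 = -109 + 53/4 = -383/4 ≈ -95.750)
Y(S) = -3 - 383/(4*S)
Y(G) - k(-75) = (-3 - 383/4/(-225)) - 1*111 = (-3 - 383/4*(-1/225)) - 111 = (-3 + 383/900) - 111 = -2317/900 - 111 = -102217/900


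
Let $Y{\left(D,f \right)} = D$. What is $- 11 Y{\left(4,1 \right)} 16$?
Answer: $-704$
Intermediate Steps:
$- 11 Y{\left(4,1 \right)} 16 = \left(-11\right) 4 \cdot 16 = \left(-44\right) 16 = -704$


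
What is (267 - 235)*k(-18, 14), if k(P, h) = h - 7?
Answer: 224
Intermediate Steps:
k(P, h) = -7 + h
(267 - 235)*k(-18, 14) = (267 - 235)*(-7 + 14) = 32*7 = 224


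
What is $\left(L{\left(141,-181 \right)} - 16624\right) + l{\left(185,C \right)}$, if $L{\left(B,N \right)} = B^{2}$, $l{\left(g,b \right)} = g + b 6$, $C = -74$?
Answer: $2998$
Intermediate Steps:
$l{\left(g,b \right)} = g + 6 b$
$\left(L{\left(141,-181 \right)} - 16624\right) + l{\left(185,C \right)} = \left(141^{2} - 16624\right) + \left(185 + 6 \left(-74\right)\right) = \left(19881 - 16624\right) + \left(185 - 444\right) = 3257 - 259 = 2998$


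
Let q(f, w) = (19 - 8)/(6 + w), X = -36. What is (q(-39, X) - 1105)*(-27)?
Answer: 298449/10 ≈ 29845.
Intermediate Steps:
q(f, w) = 11/(6 + w)
(q(-39, X) - 1105)*(-27) = (11/(6 - 36) - 1105)*(-27) = (11/(-30) - 1105)*(-27) = (11*(-1/30) - 1105)*(-27) = (-11/30 - 1105)*(-27) = -33161/30*(-27) = 298449/10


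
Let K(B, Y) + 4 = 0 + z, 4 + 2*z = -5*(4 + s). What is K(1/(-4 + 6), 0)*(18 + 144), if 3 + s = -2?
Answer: -567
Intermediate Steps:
s = -5 (s = -3 - 2 = -5)
z = ½ (z = -2 + (-5*(4 - 5))/2 = -2 + (-5*(-1))/2 = -2 + (½)*5 = -2 + 5/2 = ½ ≈ 0.50000)
K(B, Y) = -7/2 (K(B, Y) = -4 + (0 + ½) = -4 + ½ = -7/2)
K(1/(-4 + 6), 0)*(18 + 144) = -7*(18 + 144)/2 = -7/2*162 = -567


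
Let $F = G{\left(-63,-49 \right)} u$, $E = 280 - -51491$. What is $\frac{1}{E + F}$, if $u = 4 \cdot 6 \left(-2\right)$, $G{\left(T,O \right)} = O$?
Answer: $\frac{1}{54123} \approx 1.8476 \cdot 10^{-5}$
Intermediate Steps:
$u = -48$ ($u = 24 \left(-2\right) = -48$)
$E = 51771$ ($E = 280 + 51491 = 51771$)
$F = 2352$ ($F = \left(-49\right) \left(-48\right) = 2352$)
$\frac{1}{E + F} = \frac{1}{51771 + 2352} = \frac{1}{54123}$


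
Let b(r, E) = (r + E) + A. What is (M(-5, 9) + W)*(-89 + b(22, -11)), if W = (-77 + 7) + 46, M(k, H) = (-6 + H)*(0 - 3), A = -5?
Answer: 2739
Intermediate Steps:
M(k, H) = 18 - 3*H (M(k, H) = (-6 + H)*(-3) = 18 - 3*H)
b(r, E) = -5 + E + r (b(r, E) = (r + E) - 5 = (E + r) - 5 = -5 + E + r)
W = -24 (W = -70 + 46 = -24)
(M(-5, 9) + W)*(-89 + b(22, -11)) = ((18 - 3*9) - 24)*(-89 + (-5 - 11 + 22)) = ((18 - 27) - 24)*(-89 + 6) = (-9 - 24)*(-83) = -33*(-83) = 2739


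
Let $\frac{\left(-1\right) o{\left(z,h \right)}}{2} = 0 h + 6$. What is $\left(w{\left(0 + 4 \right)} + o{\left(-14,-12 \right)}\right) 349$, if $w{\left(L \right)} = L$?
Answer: $-2792$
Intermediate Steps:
$o{\left(z,h \right)} = -12$ ($o{\left(z,h \right)} = - 2 \left(0 h + 6\right) = - 2 \left(0 + 6\right) = \left(-2\right) 6 = -12$)
$\left(w{\left(0 + 4 \right)} + o{\left(-14,-12 \right)}\right) 349 = \left(\left(0 + 4\right) - 12\right) 349 = \left(4 - 12\right) 349 = \left(-8\right) 349 = -2792$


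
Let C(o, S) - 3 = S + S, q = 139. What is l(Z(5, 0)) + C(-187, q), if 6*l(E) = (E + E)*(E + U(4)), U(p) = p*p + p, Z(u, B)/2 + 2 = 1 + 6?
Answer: 381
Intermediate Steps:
Z(u, B) = 10 (Z(u, B) = -4 + 2*(1 + 6) = -4 + 2*7 = -4 + 14 = 10)
U(p) = p + p**2 (U(p) = p**2 + p = p + p**2)
C(o, S) = 3 + 2*S (C(o, S) = 3 + (S + S) = 3 + 2*S)
l(E) = E*(20 + E)/3 (l(E) = ((E + E)*(E + 4*(1 + 4)))/6 = ((2*E)*(E + 4*5))/6 = ((2*E)*(E + 20))/6 = ((2*E)*(20 + E))/6 = (2*E*(20 + E))/6 = E*(20 + E)/3)
l(Z(5, 0)) + C(-187, q) = (1/3)*10*(20 + 10) + (3 + 2*139) = (1/3)*10*30 + (3 + 278) = 100 + 281 = 381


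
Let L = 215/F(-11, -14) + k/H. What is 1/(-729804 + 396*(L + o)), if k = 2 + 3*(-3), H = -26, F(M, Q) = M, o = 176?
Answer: -13/8680638 ≈ -1.4976e-6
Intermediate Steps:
k = -7 (k = 2 - 9 = -7)
L = -5513/286 (L = 215/(-11) - 7/(-26) = 215*(-1/11) - 7*(-1/26) = -215/11 + 7/26 = -5513/286 ≈ -19.276)
1/(-729804 + 396*(L + o)) = 1/(-729804 + 396*(-5513/286 + 176)) = 1/(-729804 + 396*(44823/286)) = 1/(-729804 + 806814/13) = 1/(-8680638/13) = -13/8680638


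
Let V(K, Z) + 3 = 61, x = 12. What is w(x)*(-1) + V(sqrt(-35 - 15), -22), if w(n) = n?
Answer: 46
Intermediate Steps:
V(K, Z) = 58 (V(K, Z) = -3 + 61 = 58)
w(x)*(-1) + V(sqrt(-35 - 15), -22) = 12*(-1) + 58 = -12 + 58 = 46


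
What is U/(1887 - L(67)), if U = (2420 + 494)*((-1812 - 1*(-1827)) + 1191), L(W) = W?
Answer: 878571/455 ≈ 1930.9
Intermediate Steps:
U = 3514284 (U = 2914*((-1812 + 1827) + 1191) = 2914*(15 + 1191) = 2914*1206 = 3514284)
U/(1887 - L(67)) = 3514284/(1887 - 1*67) = 3514284/(1887 - 67) = 3514284/1820 = 3514284*(1/1820) = 878571/455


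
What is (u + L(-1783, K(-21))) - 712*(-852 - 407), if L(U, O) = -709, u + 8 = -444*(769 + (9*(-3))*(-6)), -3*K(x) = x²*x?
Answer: 482327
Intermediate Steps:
K(x) = -x³/3 (K(x) = -x²*x/3 = -x³/3)
u = -413372 (u = -8 - 444*(769 + (9*(-3))*(-6)) = -8 - 444*(769 - 27*(-6)) = -8 - 444*(769 + 162) = -8 - 444*931 = -8 - 413364 = -413372)
(u + L(-1783, K(-21))) - 712*(-852 - 407) = (-413372 - 709) - 712*(-852 - 407) = -414081 - 712*(-1259) = -414081 + 896408 = 482327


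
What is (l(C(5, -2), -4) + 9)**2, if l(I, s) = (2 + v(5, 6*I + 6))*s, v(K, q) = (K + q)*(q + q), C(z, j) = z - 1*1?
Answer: 70543201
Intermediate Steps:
C(z, j) = -1 + z (C(z, j) = z - 1 = -1 + z)
v(K, q) = 2*q*(K + q) (v(K, q) = (K + q)*(2*q) = 2*q*(K + q))
l(I, s) = s*(2 + 2*(6 + 6*I)*(11 + 6*I)) (l(I, s) = (2 + 2*(6*I + 6)*(5 + (6*I + 6)))*s = (2 + 2*(6 + 6*I)*(5 + (6 + 6*I)))*s = (2 + 2*(6 + 6*I)*(11 + 6*I))*s = s*(2 + 2*(6 + 6*I)*(11 + 6*I)))
(l(C(5, -2), -4) + 9)**2 = (2*(-4)*(67 + 36*(-1 + 5)**2 + 102*(-1 + 5)) + 9)**2 = (2*(-4)*(67 + 36*4**2 + 102*4) + 9)**2 = (2*(-4)*(67 + 36*16 + 408) + 9)**2 = (2*(-4)*(67 + 576 + 408) + 9)**2 = (2*(-4)*1051 + 9)**2 = (-8408 + 9)**2 = (-8399)**2 = 70543201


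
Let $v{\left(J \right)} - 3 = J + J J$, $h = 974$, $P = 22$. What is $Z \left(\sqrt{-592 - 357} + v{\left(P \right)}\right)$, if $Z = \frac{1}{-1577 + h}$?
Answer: $- \frac{509}{603} - \frac{i \sqrt{949}}{603} \approx -0.84411 - 0.051088 i$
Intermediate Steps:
$v{\left(J \right)} = 3 + J + J^{2}$ ($v{\left(J \right)} = 3 + \left(J + J J\right) = 3 + \left(J + J^{2}\right) = 3 + J + J^{2}$)
$Z = - \frac{1}{603}$ ($Z = \frac{1}{-1577 + 974} = \frac{1}{-603} = - \frac{1}{603} \approx -0.0016584$)
$Z \left(\sqrt{-592 - 357} + v{\left(P \right)}\right) = - \frac{\sqrt{-592 - 357} + \left(3 + 22 + 22^{2}\right)}{603} = - \frac{\sqrt{-949} + \left(3 + 22 + 484\right)}{603} = - \frac{i \sqrt{949} + 509}{603} = - \frac{509 + i \sqrt{949}}{603} = - \frac{509}{603} - \frac{i \sqrt{949}}{603}$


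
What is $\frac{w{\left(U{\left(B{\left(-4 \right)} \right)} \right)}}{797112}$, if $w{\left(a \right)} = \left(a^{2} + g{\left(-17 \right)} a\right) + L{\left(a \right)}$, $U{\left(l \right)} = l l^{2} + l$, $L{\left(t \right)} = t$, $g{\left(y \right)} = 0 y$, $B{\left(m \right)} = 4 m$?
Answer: $\frac{2113054}{99639} \approx 21.207$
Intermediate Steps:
$g{\left(y \right)} = 0$
$U{\left(l \right)} = l + l^{3}$ ($U{\left(l \right)} = l^{3} + l = l + l^{3}$)
$w{\left(a \right)} = a + a^{2}$ ($w{\left(a \right)} = \left(a^{2} + 0 a\right) + a = \left(a^{2} + 0\right) + a = a^{2} + a = a + a^{2}$)
$\frac{w{\left(U{\left(B{\left(-4 \right)} \right)} \right)}}{797112} = \frac{\left(4 \left(-4\right) + \left(4 \left(-4\right)\right)^{3}\right) \left(1 + \left(4 \left(-4\right) + \left(4 \left(-4\right)\right)^{3}\right)\right)}{797112} = \left(-16 + \left(-16\right)^{3}\right) \left(1 + \left(-16 + \left(-16\right)^{3}\right)\right) \frac{1}{797112} = \left(-16 - 4096\right) \left(1 - 4112\right) \frac{1}{797112} = - 4112 \left(1 - 4112\right) \frac{1}{797112} = \left(-4112\right) \left(-4111\right) \frac{1}{797112} = 16904432 \cdot \frac{1}{797112} = \frac{2113054}{99639}$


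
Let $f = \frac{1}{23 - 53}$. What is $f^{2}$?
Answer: $\frac{1}{900} \approx 0.0011111$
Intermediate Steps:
$f = - \frac{1}{30}$ ($f = \frac{1}{23 - 53} = \frac{1}{-30} = - \frac{1}{30} \approx -0.033333$)
$f^{2} = \left(- \frac{1}{30}\right)^{2} = \frac{1}{900}$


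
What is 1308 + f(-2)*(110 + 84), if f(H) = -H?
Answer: 1696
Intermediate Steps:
1308 + f(-2)*(110 + 84) = 1308 + (-1*(-2))*(110 + 84) = 1308 + 2*194 = 1308 + 388 = 1696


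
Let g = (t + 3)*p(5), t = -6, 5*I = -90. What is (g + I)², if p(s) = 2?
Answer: 576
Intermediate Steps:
I = -18 (I = (⅕)*(-90) = -18)
g = -6 (g = (-6 + 3)*2 = -3*2 = -6)
(g + I)² = (-6 - 18)² = (-24)² = 576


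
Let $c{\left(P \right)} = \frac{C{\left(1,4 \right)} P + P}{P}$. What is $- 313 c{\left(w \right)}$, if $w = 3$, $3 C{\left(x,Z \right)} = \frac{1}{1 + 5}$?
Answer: $- \frac{5947}{18} \approx -330.39$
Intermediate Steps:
$C{\left(x,Z \right)} = \frac{1}{18}$ ($C{\left(x,Z \right)} = \frac{1}{3 \left(1 + 5\right)} = \frac{1}{3 \cdot 6} = \frac{1}{3} \cdot \frac{1}{6} = \frac{1}{18}$)
$c{\left(P \right)} = \frac{19}{18}$ ($c{\left(P \right)} = \frac{\frac{P}{18} + P}{P} = \frac{\frac{19}{18} P}{P} = \frac{19}{18}$)
$- 313 c{\left(w \right)} = \left(-313\right) \frac{19}{18} = - \frac{5947}{18}$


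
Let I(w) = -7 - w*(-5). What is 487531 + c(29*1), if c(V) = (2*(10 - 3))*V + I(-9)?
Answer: 487885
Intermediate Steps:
I(w) = -7 + 5*w (I(w) = -7 - (-5)*w = -7 + 5*w)
c(V) = -52 + 14*V (c(V) = (2*(10 - 3))*V + (-7 + 5*(-9)) = (2*7)*V + (-7 - 45) = 14*V - 52 = -52 + 14*V)
487531 + c(29*1) = 487531 + (-52 + 14*(29*1)) = 487531 + (-52 + 14*29) = 487531 + (-52 + 406) = 487531 + 354 = 487885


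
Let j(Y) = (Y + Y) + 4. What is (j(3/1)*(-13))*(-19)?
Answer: 2470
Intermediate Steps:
j(Y) = 4 + 2*Y (j(Y) = 2*Y + 4 = 4 + 2*Y)
(j(3/1)*(-13))*(-19) = ((4 + 2*(3/1))*(-13))*(-19) = ((4 + 2*(3*1))*(-13))*(-19) = ((4 + 2*3)*(-13))*(-19) = ((4 + 6)*(-13))*(-19) = (10*(-13))*(-19) = -130*(-19) = 2470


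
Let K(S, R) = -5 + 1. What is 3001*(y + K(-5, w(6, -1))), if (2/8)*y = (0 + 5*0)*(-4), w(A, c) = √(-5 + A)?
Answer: -12004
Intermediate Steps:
K(S, R) = -4
y = 0 (y = 4*((0 + 5*0)*(-4)) = 4*((0 + 0)*(-4)) = 4*(0*(-4)) = 4*0 = 0)
3001*(y + K(-5, w(6, -1))) = 3001*(0 - 4) = 3001*(-4) = -12004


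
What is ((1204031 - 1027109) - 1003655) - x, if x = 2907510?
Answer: -3734243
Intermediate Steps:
((1204031 - 1027109) - 1003655) - x = ((1204031 - 1027109) - 1003655) - 1*2907510 = (176922 - 1003655) - 2907510 = -826733 - 2907510 = -3734243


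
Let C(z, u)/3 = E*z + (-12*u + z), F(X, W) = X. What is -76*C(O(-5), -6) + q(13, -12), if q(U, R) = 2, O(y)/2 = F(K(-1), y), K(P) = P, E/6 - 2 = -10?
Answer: -37846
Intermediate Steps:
E = -48 (E = 12 + 6*(-10) = 12 - 60 = -48)
O(y) = -2 (O(y) = 2*(-1) = -2)
C(z, u) = -141*z - 36*u (C(z, u) = 3*(-48*z + (-12*u + z)) = 3*(-48*z + (z - 12*u)) = 3*(-47*z - 12*u) = -141*z - 36*u)
-76*C(O(-5), -6) + q(13, -12) = -76*(-141*(-2) - 36*(-6)) + 2 = -76*(282 + 216) + 2 = -76*498 + 2 = -37848 + 2 = -37846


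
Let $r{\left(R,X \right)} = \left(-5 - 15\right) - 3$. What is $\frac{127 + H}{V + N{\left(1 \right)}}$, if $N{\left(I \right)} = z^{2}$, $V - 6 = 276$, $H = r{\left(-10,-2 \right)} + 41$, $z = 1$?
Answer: $\frac{145}{283} \approx 0.51237$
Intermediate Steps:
$r{\left(R,X \right)} = -23$ ($r{\left(R,X \right)} = \left(-5 - 15\right) - 3 = -20 - 3 = -23$)
$H = 18$ ($H = -23 + 41 = 18$)
$V = 282$ ($V = 6 + 276 = 282$)
$N{\left(I \right)} = 1$ ($N{\left(I \right)} = 1^{2} = 1$)
$\frac{127 + H}{V + N{\left(1 \right)}} = \frac{127 + 18}{282 + 1} = \frac{145}{283}$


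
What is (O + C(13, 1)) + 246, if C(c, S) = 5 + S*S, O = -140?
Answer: 112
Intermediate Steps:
C(c, S) = 5 + S**2
(O + C(13, 1)) + 246 = (-140 + (5 + 1**2)) + 246 = (-140 + (5 + 1)) + 246 = (-140 + 6) + 246 = -134 + 246 = 112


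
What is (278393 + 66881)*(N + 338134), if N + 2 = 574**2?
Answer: 230507684592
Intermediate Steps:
N = 329474 (N = -2 + 574**2 = -2 + 329476 = 329474)
(278393 + 66881)*(N + 338134) = (278393 + 66881)*(329474 + 338134) = 345274*667608 = 230507684592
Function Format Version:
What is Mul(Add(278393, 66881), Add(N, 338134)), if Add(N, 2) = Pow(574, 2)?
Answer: 230507684592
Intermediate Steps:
N = 329474 (N = Add(-2, Pow(574, 2)) = Add(-2, 329476) = 329474)
Mul(Add(278393, 66881), Add(N, 338134)) = Mul(Add(278393, 66881), Add(329474, 338134)) = Mul(345274, 667608) = 230507684592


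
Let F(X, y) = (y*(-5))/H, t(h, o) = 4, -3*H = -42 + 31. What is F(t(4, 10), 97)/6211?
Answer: -1455/68321 ≈ -0.021297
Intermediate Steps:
H = 11/3 (H = -(-42 + 31)/3 = -1/3*(-11) = 11/3 ≈ 3.6667)
F(X, y) = -15*y/11 (F(X, y) = (y*(-5))/(11/3) = -5*y*(3/11) = -15*y/11)
F(t(4, 10), 97)/6211 = -15/11*97/6211 = -1455/11*1/6211 = -1455/68321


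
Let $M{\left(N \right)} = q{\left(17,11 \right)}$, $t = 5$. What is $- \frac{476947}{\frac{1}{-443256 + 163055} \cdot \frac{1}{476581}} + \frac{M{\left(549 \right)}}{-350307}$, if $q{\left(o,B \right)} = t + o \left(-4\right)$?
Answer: $\frac{2479035995525438743268}{38923} \approx 6.3691 \cdot 10^{16}$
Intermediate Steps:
$q{\left(o,B \right)} = 5 - 4 o$ ($q{\left(o,B \right)} = 5 + o \left(-4\right) = 5 - 4 o$)
$M{\left(N \right)} = -63$ ($M{\left(N \right)} = 5 - 68 = -63$)
$- \frac{476947}{\frac{1}{-443256 + 163055} \cdot \frac{1}{476581}} + \frac{M{\left(549 \right)}}{-350307} = - \frac{476947}{\frac{1}{-443256 + 163055} \cdot \frac{1}{476581}} - \frac{63}{-350307} = - \frac{476947}{\frac{1}{-280201} \cdot \frac{1}{476581}} - - \frac{7}{38923} = - \frac{476947}{\left(- \frac{1}{280201}\right) \frac{1}{476581}} + \frac{7}{38923} = - \frac{476947}{- \frac{1}{133538472781}} + \frac{7}{38923} = \left(-476947\right) \left(-133538472781\right) + \frac{7}{38923} = 63690773977479607 + \frac{7}{38923} = \frac{2479035995525438743268}{38923}$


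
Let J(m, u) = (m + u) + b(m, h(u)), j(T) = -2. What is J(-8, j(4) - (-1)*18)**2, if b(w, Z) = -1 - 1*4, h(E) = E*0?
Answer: 9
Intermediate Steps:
h(E) = 0
b(w, Z) = -5 (b(w, Z) = -1 - 4 = -5)
J(m, u) = -5 + m + u (J(m, u) = (m + u) - 5 = -5 + m + u)
J(-8, j(4) - (-1)*18)**2 = (-5 - 8 + (-2 - (-1)*18))**2 = (-5 - 8 + (-2 - 1*(-18)))**2 = (-5 - 8 + (-2 + 18))**2 = (-5 - 8 + 16)**2 = 3**2 = 9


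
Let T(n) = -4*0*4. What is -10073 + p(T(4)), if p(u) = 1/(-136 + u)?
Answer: -1369929/136 ≈ -10073.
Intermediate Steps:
T(n) = 0 (T(n) = 0*4 = 0)
-10073 + p(T(4)) = -10073 + 1/(-136 + 0) = -10073 + 1/(-136) = -10073 - 1/136 = -1369929/136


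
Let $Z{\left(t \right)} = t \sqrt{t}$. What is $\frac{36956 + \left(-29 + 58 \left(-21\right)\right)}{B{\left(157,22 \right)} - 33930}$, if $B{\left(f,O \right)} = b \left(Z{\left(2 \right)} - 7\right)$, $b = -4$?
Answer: $- \frac{605303259}{574672738} + \frac{71418 \sqrt{2}}{287336369} \approx -1.0529$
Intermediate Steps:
$Z{\left(t \right)} = t^{\frac{3}{2}}$
$B{\left(f,O \right)} = 28 - 8 \sqrt{2}$ ($B{\left(f,O \right)} = - 4 \left(2^{\frac{3}{2}} - 7\right) = - 4 \left(2 \sqrt{2} - 7\right) = - 4 \left(-7 + 2 \sqrt{2}\right) = 28 - 8 \sqrt{2}$)
$\frac{36956 + \left(-29 + 58 \left(-21\right)\right)}{B{\left(157,22 \right)} - 33930} = \frac{36956 + \left(-29 + 58 \left(-21\right)\right)}{\left(28 - 8 \sqrt{2}\right) - 33930} = \frac{36956 - 1247}{-33902 - 8 \sqrt{2}} = \frac{35709}{-33902 - 8 \sqrt{2}}$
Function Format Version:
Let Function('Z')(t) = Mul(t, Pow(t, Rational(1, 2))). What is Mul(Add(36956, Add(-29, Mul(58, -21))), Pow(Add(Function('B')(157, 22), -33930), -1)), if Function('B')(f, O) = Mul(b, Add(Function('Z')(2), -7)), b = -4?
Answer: Add(Rational(-605303259, 574672738), Mul(Rational(71418, 287336369), Pow(2, Rational(1, 2)))) ≈ -1.0529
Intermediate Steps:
Function('Z')(t) = Pow(t, Rational(3, 2))
Function('B')(f, O) = Add(28, Mul(-8, Pow(2, Rational(1, 2)))) (Function('B')(f, O) = Mul(-4, Add(Pow(2, Rational(3, 2)), -7)) = Mul(-4, Add(Mul(2, Pow(2, Rational(1, 2))), -7)) = Mul(-4, Add(-7, Mul(2, Pow(2, Rational(1, 2))))) = Add(28, Mul(-8, Pow(2, Rational(1, 2)))))
Mul(Add(36956, Add(-29, Mul(58, -21))), Pow(Add(Function('B')(157, 22), -33930), -1)) = Mul(Add(36956, Add(-29, Mul(58, -21))), Pow(Add(Add(28, Mul(-8, Pow(2, Rational(1, 2)))), -33930), -1)) = Mul(Add(36956, Add(-29, -1218)), Pow(Add(-33902, Mul(-8, Pow(2, Rational(1, 2)))), -1)) = Mul(Add(36956, -1247), Pow(Add(-33902, Mul(-8, Pow(2, Rational(1, 2)))), -1)) = Mul(35709, Pow(Add(-33902, Mul(-8, Pow(2, Rational(1, 2)))), -1))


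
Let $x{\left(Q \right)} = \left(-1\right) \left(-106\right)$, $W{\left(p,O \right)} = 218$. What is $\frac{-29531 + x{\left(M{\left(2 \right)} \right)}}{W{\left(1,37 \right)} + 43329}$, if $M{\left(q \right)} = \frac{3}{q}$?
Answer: $- \frac{29425}{43547} \approx -0.67571$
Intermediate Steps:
$x{\left(Q \right)} = 106$
$\frac{-29531 + x{\left(M{\left(2 \right)} \right)}}{W{\left(1,37 \right)} + 43329} = \frac{-29531 + 106}{218 + 43329} = - \frac{29425}{43547}$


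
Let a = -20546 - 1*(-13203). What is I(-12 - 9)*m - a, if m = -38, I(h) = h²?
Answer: -9415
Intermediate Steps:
a = -7343 (a = -20546 + 13203 = -7343)
I(-12 - 9)*m - a = (-12 - 9)²*(-38) - 1*(-7343) = (-21)²*(-38) + 7343 = 441*(-38) + 7343 = -16758 + 7343 = -9415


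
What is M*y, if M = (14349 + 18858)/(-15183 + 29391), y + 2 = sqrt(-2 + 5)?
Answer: -11069/2368 + 11069*sqrt(3)/4736 ≈ -0.62625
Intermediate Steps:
y = -2 + sqrt(3) (y = -2 + sqrt(-2 + 5) = -2 + sqrt(3) ≈ -0.26795)
M = 11069/4736 (M = 33207/14208 = 33207*(1/14208) = 11069/4736 ≈ 2.3372)
M*y = 11069*(-2 + sqrt(3))/4736 = -11069/2368 + 11069*sqrt(3)/4736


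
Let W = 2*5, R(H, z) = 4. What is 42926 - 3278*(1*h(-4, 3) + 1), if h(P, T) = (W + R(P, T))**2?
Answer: -602840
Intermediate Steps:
W = 10
h(P, T) = 196 (h(P, T) = (10 + 4)**2 = 14**2 = 196)
42926 - 3278*(1*h(-4, 3) + 1) = 42926 - 3278*(1*196 + 1) = 42926 - 3278*(196 + 1) = 42926 - 3278*197 = 42926 - 645766 = -602840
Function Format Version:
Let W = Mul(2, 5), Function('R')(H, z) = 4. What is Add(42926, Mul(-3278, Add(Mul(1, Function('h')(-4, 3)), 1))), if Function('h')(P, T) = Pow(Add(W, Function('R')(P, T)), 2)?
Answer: -602840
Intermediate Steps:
W = 10
Function('h')(P, T) = 196 (Function('h')(P, T) = Pow(Add(10, 4), 2) = Pow(14, 2) = 196)
Add(42926, Mul(-3278, Add(Mul(1, Function('h')(-4, 3)), 1))) = Add(42926, Mul(-3278, Add(Mul(1, 196), 1))) = Add(42926, Mul(-3278, Add(196, 1))) = Add(42926, Mul(-3278, 197)) = Add(42926, -645766) = -602840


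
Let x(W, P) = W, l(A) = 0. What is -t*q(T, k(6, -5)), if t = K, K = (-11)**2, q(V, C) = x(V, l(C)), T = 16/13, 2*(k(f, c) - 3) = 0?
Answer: -1936/13 ≈ -148.92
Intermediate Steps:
k(f, c) = 3 (k(f, c) = 3 + (1/2)*0 = 3 + 0 = 3)
T = 16/13 (T = 16*(1/13) = 16/13 ≈ 1.2308)
q(V, C) = V
K = 121
t = 121
-t*q(T, k(6, -5)) = -121*16/13 = -1*1936/13 = -1936/13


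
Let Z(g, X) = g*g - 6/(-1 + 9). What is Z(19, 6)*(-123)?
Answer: -177243/4 ≈ -44311.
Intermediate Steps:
Z(g, X) = -¾ + g² (Z(g, X) = g² - 6/8 = g² - 6*⅛ = g² - ¾ = -¾ + g²)
Z(19, 6)*(-123) = (-¾ + 19²)*(-123) = (-¾ + 361)*(-123) = (1441/4)*(-123) = -177243/4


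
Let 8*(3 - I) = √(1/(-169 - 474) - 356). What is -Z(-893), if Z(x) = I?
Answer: -3 + I*√147188487/5144 ≈ -3.0 + 2.3585*I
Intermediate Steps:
I = 3 - I*√147188487/5144 (I = 3 - √(1/(-169 - 474) - 356)/8 = 3 - √(1/(-643) - 356)/8 = 3 - √(-1/643 - 356)/8 = 3 - I*√147188487/5144 ≈ 3.0 - 2.3585*I)
Z(x) = 3 - I*√147188487/5144
-Z(-893) = -(3 - I*√147188487/5144) = -3 + I*√147188487/5144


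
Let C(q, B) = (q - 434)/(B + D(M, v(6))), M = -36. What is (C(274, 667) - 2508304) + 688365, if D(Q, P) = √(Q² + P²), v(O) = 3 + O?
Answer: -100895611561/55439 + 180*√17/55439 ≈ -1.8199e+6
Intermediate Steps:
D(Q, P) = √(P² + Q²)
C(q, B) = (-434 + q)/(B + 9*√17) (C(q, B) = (q - 434)/(B + √((3 + 6)² + (-36)²)) = (-434 + q)/(B + √(9² + 1296)) = (-434 + q)/(B + √(81 + 1296)) = (-434 + q)/(B + √1377) = (-434 + q)/(B + 9*√17))
(C(274, 667) - 2508304) + 688365 = ((-434 + 274)/(667 + 9*√17) - 2508304) + 688365 = (-160/(667 + 9*√17) - 2508304) + 688365 = (-2508304 - 160/(667 + 9*√17)) + 688365 = -1819939 - 160/(667 + 9*√17)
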